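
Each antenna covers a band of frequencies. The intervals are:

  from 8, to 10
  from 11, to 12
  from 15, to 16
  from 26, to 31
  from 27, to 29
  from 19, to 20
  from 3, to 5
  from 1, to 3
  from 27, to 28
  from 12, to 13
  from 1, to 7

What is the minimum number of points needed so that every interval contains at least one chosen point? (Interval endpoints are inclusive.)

Process intervals by earliest right end; each time one isn't hit yet, stab at its right endpoint.
By right end: [1,3]  [3,5]  [1,7]  [8,10]  [11,12]  [12,13]  [15,16]  [19,20]  [27,28]  [27,29]  [26,31]
[1,3] uncovered → point at 3; [8,10] uncovered → point at 10; [11,12] uncovered → point at 12; [15,16] uncovered → point at 16; [19,20] uncovered → point at 20; [27,28] uncovered → point at 28.
Points: 3, 10, 12, 16, 20, 28 (6 total).

6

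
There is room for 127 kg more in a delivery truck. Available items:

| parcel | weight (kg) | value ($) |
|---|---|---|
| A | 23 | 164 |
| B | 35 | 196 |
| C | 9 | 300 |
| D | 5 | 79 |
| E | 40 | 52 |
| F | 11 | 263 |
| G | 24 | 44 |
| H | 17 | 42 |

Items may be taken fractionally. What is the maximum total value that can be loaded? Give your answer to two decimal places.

Sort by value per unit weight and fill in that order.
Ratios (sorted): C 33.33, F 23.91, D 15.80, A 7.13, B 5.60, H 2.47, G 1.83, E 1.30
take C (9 @ 300); take F (11 @ 263); take D (5 @ 79); take A (23 @ 164); take B (35 @ 196); take H (17 @ 42); take G (24 @ 44); take 3/40 of E → 3.90. Capacity used 127/127.
Total value = 1091.90

1091.90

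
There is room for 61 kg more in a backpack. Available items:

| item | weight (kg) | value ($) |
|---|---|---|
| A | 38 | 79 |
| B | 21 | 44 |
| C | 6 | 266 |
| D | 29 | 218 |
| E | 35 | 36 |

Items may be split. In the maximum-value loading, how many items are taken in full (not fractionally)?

3

Ratios (sorted): C 44.33, D 7.52, B 2.10, A 2.08, E 1.03
take C (6 @ 266); take D (29 @ 218); take B (21 @ 44); take 5/38 of A → 10.39. Capacity used 61/61.
3 item(s) taken whole; one partial (take 5/38 of A).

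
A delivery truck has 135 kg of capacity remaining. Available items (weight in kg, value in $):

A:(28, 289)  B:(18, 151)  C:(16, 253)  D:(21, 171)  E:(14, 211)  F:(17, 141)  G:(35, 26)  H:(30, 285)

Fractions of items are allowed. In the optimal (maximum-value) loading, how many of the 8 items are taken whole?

6

Order: C (253/16=15.81) > E (211/14=15.07) > A (289/28=10.32) > H (285/30=9.50) > B (151/18=8.39) > F (141/17=8.29) > D (171/21=8.14) > G (26/35=0.74)
Fill: take C (16 @ 253) → take E (14 @ 211) → take A (28 @ 289) → take H (30 @ 285) → take B (18 @ 151) → take F (17 @ 141) → take 12/21 of D → 97.71; 135/135 used.
6 item(s) taken whole; one partial (take 12/21 of D).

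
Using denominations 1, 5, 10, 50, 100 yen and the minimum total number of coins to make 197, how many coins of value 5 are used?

1

Use the largest denomination that fits, subtract, and repeat.
197 = 1×100 + 1×50 + 4×10 + 1×5 + 2×1
Count of 5: 1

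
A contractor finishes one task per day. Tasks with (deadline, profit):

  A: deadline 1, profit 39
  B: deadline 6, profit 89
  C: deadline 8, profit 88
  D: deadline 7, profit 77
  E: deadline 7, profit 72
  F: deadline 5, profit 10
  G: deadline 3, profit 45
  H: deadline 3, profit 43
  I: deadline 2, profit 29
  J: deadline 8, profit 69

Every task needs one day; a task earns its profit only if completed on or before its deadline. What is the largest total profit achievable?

522

Sort by profit descending; place each in the latest free slot ≤ its deadline.
By profit: B(d6,89), C(d8,88), D(d7,77), E(d7,72), J(d8,69), G(d3,45), H(d3,43), A(d1,39), I(d2,29), F(d5,10)
B→slot 6; C→slot 8; D→slot 7; E→slot 5; J→slot 4; G→slot 3; H→slot 2; A→slot 1; I skipped; F skipped.
Profit = 39 + 43 + 45 + 69 + 72 + 89 + 77 + 88 = 522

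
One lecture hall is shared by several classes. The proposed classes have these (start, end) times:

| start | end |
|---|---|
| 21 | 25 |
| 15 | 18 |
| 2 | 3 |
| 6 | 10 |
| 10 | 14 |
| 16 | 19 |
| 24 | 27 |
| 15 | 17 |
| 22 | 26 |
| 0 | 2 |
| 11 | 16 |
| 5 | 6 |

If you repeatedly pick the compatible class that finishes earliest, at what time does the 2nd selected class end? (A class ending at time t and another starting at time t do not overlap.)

By end time: (0,2), (2,3), (5,6), (6,10), (10,14), (11,16), (15,17), (15,18), (16,19), (21,25), (22,26), (24,27).
Pick (0,2); next start ≥ 2 → (2,3); next start ≥ 3 → (5,6); next start ≥ 6 → (6,10); next start ≥ 10 → (10,14); next start ≥ 14 → (15,17); next start ≥ 17 → (21,25).
Selected: (0,2) (2,3) (5,6) (6,10) (10,14) (15,17) (21,25)

3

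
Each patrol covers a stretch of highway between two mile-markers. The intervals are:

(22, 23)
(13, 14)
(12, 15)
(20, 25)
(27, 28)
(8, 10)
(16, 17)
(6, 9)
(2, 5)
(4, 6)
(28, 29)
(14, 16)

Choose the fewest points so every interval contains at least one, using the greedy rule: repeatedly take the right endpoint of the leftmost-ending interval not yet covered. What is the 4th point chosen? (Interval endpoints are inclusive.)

17

Process intervals by earliest right end; each time one isn't hit yet, stab at its right endpoint.
Sorted: [2,5] [4,6] [6,9] [8,10] [13,14] [12,15] [14,16] [16,17] [22,23] [20,25] [27,28] [28,29]
{[2,5],[4,6]} hit by 5; {[6,9],[8,10]} hit by 9; {[13,14],[12,15],[14,16]} hit by 14; {[16,17]} hit by 17; {[22,23],[20,25]} hit by 23; {[27,28],[28,29]} hit by 28.
Points: 5, 9, 14, 17, 23, 28 (6 total).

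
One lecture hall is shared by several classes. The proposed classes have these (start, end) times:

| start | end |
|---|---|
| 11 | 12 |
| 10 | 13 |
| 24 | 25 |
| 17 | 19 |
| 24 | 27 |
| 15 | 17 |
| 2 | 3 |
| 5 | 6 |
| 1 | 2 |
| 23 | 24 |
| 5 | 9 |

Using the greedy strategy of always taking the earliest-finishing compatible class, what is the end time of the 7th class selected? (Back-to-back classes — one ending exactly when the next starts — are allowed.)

24

By end time: (1,2), (2,3), (5,6), (5,9), (11,12), (10,13), (15,17), (17,19), (23,24), (24,25), (24,27).
Pick (1,2); next start ≥ 2 → (2,3); next start ≥ 3 → (5,6); next start ≥ 6 → (11,12); next start ≥ 12 → (15,17); next start ≥ 17 → (17,19); next start ≥ 19 → (23,24); next start ≥ 24 → (24,25).
Selected: (1,2) (2,3) (5,6) (11,12) (15,17) (17,19) (23,24) (24,25)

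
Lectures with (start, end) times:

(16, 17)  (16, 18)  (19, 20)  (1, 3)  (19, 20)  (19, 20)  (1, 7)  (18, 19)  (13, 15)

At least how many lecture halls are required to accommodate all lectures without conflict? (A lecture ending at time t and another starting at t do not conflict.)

starts: [1, 1, 13, 16, 16, 18, 19, 19, 19]
ends:   [3, 7, 15, 17, 18, 19, 20, 20, 20]
s1→1 s1→2 e3→1 e7→0 s13→1 e15→0 s16→1 s16→2 e17→1 e18→0 s18→1 e19→0 s19→1 s19→2 s19→3  — peak 3.

3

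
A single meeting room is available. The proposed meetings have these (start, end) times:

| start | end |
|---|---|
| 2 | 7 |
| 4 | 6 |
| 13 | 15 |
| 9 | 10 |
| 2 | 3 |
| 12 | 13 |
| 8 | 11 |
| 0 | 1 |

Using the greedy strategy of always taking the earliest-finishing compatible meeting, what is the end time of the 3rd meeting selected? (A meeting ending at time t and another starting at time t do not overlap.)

Sorted by end: (0,1)  (2,3)  (4,6)  (2,7)  (9,10)  (8,11)  (12,13)  (13,15)
take (0,1); take (2,3); take (4,6); skip (2,7); take (9,10); take (12,13); take (13,15).
Selected: (0,1) (2,3) (4,6) (9,10) (12,13) (13,15)

6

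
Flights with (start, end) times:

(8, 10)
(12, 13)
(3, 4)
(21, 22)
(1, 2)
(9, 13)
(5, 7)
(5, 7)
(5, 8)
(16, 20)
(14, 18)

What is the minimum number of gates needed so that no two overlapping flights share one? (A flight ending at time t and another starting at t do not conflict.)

3

The answer is the maximum number of intervals overlapping at any instant.
starts: [1, 3, 5, 5, 5, 8, 9, 12, 14, 16, 21]
ends:   [2, 4, 7, 7, 8, 10, 13, 13, 18, 20, 22]
s1→1 e2→0 s3→1 e4→0 s5→1 s5→2 s5→3  — peak 3.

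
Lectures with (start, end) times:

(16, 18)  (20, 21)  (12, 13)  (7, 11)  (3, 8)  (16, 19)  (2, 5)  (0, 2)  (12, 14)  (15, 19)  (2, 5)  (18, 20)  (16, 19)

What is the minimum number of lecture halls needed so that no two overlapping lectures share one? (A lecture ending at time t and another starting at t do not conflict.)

4

The answer is the maximum number of intervals overlapping at any instant.
Events (time:±→running): 0:+→1 2:-→0 2:+→1 2:+→2 3:+→3 5:-→2 5:-→1 7:+→2 8:-→1 11:-→0 12:+→1 12:+→2 13:-→1 14:-→0 15:+→1 16:+→2 16:+→3 16:+→4 … peak 4.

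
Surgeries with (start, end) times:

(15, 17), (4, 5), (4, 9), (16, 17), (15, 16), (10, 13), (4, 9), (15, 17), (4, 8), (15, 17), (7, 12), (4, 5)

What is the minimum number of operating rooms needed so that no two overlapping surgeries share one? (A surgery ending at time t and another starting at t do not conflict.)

Events (time:±→running): 4:+→1 4:+→2 4:+→3 4:+→4 4:+→5 … peak 5.

5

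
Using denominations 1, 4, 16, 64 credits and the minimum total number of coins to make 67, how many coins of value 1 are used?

Greedy: take as many of the largest coin as possible, then repeat with the remainder.
67 = 1×64 + 3×1
Count of 1: 3

3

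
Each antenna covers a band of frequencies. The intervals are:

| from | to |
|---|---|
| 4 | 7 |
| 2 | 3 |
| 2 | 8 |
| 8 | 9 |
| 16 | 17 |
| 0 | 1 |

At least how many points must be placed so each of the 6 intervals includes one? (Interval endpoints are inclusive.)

5

Process intervals by earliest right end; each time one isn't hit yet, stab at its right endpoint.
By right end: [0,1]  [2,3]  [4,7]  [2,8]  [8,9]  [16,17]
[0,1] uncovered → point at 1; [2,3] uncovered → point at 3; [4,7] uncovered → point at 7; [8,9] uncovered → point at 9; [16,17] uncovered → point at 17.
Points: 1, 3, 7, 9, 17 (5 total).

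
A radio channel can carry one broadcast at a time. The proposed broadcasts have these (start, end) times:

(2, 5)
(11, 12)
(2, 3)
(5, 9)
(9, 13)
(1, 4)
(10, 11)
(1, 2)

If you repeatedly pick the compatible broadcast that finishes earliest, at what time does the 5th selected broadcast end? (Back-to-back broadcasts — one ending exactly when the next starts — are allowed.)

12

Sorted by end: (1,2)  (2,3)  (1,4)  (2,5)  (5,9)  (10,11)  (11,12)  (9,13)
take (1,2); take (2,3); skip (1,4); skip (2,5); take (5,9); take (10,11); take (11,12).
Selected: (1,2) (2,3) (5,9) (10,11) (11,12)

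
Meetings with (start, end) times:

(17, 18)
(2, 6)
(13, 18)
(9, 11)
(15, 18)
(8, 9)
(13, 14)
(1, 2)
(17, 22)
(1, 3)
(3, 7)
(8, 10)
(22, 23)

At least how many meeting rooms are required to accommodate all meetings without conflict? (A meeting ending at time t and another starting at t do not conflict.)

4

Count concurrent intervals with a sweep; the peak is the room count.
Events (time:±→running): 1:+→1 1:+→2 2:-→1 2:+→2 3:-→1 3:+→2 6:-→1 7:-→0 8:+→1 8:+→2 9:-→1 9:+→2 10:-→1 11:-→0 13:+→1 13:+→2 14:-→1 15:+→2 17:+→3 17:+→4 … peak 4.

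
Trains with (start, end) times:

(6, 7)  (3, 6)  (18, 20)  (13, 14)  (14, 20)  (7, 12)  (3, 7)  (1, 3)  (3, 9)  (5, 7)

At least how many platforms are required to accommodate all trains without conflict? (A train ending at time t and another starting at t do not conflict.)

4

starts: [1, 3, 3, 3, 5, 6, 7, 13, 14, 18]
ends:   [3, 6, 7, 7, 7, 9, 12, 14, 20, 20]
s1→1 e3→0 s3→1 s3→2 s3→3 s5→4  — peak 4.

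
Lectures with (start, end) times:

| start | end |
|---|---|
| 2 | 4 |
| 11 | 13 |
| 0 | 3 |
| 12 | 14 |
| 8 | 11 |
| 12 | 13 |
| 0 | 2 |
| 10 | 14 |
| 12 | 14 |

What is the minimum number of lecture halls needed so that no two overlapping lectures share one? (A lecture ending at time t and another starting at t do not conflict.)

5

Count concurrent intervals with a sweep; the peak is the room count.
starts: [0, 0, 2, 8, 10, 11, 12, 12, 12]
ends:   [2, 3, 4, 11, 13, 13, 14, 14, 14]
s0→1 s0→2 e2→1 s2→2 e3→1 e4→0 s8→1 s10→2 e11→1 s11→2 s12→3 s12→4 s12→5  — peak 5.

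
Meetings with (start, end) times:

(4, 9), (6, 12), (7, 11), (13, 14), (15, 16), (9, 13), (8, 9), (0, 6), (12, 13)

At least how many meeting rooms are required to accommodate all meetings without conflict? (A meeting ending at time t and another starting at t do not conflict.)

4

Events (time:±→running): 0:+→1 4:+→2 6:-→1 6:+→2 7:+→3 8:+→4 … peak 4.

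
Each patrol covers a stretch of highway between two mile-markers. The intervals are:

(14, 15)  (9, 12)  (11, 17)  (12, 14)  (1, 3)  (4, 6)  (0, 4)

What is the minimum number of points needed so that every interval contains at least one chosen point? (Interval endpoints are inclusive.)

Process intervals by earliest right end; each time one isn't hit yet, stab at its right endpoint.
By right end: [1,3]  [0,4]  [4,6]  [9,12]  [12,14]  [14,15]  [11,17]
[1,3] uncovered → point at 3; [4,6] uncovered → point at 6; [9,12] uncovered → point at 12; [14,15] uncovered → point at 15.
Points: 3, 6, 12, 15 (4 total).

4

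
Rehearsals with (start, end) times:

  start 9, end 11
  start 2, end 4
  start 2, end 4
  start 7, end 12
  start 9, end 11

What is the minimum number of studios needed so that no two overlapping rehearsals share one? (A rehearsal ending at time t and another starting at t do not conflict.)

Count concurrent intervals with a sweep; the peak is the room count.
Events (time:±→running): 2:+→1 2:+→2 4:-→1 4:-→0 7:+→1 9:+→2 9:+→3 … peak 3.

3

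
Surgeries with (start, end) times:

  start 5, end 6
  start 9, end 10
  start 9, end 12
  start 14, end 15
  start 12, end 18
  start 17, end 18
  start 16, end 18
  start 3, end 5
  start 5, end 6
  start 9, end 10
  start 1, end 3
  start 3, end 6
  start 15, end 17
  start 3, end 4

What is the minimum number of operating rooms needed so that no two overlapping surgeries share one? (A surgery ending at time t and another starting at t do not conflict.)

3

Count concurrent intervals with a sweep; the peak is the room count.
starts: [1, 3, 3, 3, 5, 5, 9, 9, 9, 12, 14, 15, 16, 17]
ends:   [3, 4, 5, 6, 6, 6, 10, 10, 12, 15, 17, 18, 18, 18]
s1→1 e3→0 s3→1 s3→2 s3→3  — peak 3.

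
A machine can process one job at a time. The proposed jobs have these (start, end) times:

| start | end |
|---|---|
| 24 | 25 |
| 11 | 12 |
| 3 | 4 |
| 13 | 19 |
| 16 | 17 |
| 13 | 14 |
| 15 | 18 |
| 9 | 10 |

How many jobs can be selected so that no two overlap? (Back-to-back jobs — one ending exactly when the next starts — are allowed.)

Sorted by end: (3,4)  (9,10)  (11,12)  (13,14)  (16,17)  (15,18)  (13,19)  (24,25)
take (3,4); take (9,10); take (11,12); take (13,14); take (16,17); skip (15,18); take (24,25).
Selected 6 jobs.

6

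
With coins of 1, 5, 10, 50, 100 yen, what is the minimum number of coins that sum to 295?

8

Use the largest denomination that fits, subtract, and repeat.
295 − 2×100→95 − 1×50→45 − 4×10→5 − 1×5→0
Total coins = 2 + 1 + 4 + 1 = 8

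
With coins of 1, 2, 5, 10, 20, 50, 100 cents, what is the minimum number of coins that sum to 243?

6

Use the largest denomination that fits, subtract, and repeat.
243 − 2×100→43 − 2×20→3 − 1×2→1 − 1×1→0
Total coins = 2 + 2 + 1 + 1 = 6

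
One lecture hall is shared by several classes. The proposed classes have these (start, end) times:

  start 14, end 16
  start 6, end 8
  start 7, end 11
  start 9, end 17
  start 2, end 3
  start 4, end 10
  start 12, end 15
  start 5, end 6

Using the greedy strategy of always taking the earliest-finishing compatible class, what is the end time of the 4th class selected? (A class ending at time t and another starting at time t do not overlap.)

15

Greedy by earliest finish: after sorting by end time, pick each interval compatible with the last pick.
Sorted by end: (2,3)  (5,6)  (6,8)  (4,10)  (7,11)  (12,15)  (14,16)  (9,17)
take (2,3); take (5,6); take (6,8); skip (4,10); take (12,15); skip (14,16).
Selected: (2,3) (5,6) (6,8) (12,15)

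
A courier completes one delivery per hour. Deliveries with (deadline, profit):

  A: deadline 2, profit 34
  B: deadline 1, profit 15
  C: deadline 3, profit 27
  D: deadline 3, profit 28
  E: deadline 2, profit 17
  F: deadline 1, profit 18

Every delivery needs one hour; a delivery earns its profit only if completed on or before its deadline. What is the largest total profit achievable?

Take jobs in profit order; each goes to the latest open slot no later than its deadline.
Profit order: A=34 D=28 C=27 F=18 E=17 B=15
Assign: A→slot 2, D→slot 3, C→slot 1, F skipped, E skipped, B skipped.
Slots: [1:C] [2:A] [3:D]
Profit = 27 + 34 + 28 = 89

89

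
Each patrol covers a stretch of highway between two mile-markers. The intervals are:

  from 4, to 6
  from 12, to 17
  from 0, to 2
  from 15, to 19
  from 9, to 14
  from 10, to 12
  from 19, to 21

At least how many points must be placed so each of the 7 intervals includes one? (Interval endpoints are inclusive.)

4

Process intervals by earliest right end; each time one isn't hit yet, stab at its right endpoint.
By right end: [0,2]  [4,6]  [10,12]  [9,14]  [12,17]  [15,19]  [19,21]
[0,2] uncovered → point at 2; [4,6] uncovered → point at 6; [10,12] uncovered → point at 12; [15,19] uncovered → point at 19.
Points: 2, 6, 12, 19 (4 total).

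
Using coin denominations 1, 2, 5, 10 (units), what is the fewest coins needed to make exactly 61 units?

61 − 6×10→1 − 1×1→0
Total coins = 6 + 1 = 7

7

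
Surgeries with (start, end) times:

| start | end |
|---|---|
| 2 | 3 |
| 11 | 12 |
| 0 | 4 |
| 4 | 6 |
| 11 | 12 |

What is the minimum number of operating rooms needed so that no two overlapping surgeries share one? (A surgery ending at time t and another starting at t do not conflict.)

2

starts: [0, 2, 4, 11, 11]
ends:   [3, 4, 6, 12, 12]
s0→1 s2→2  — peak 2.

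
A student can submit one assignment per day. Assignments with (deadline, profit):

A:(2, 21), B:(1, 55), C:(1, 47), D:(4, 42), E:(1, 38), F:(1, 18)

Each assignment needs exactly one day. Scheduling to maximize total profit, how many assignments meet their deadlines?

3

Take jobs in profit order; each goes to the latest open slot no later than its deadline.
By profit: B(d1,55), C(d1,47), D(d4,42), E(d1,38), A(d2,21), F(d1,18)
B→slot 1; C skipped; D→slot 4; E skipped; A→slot 2; F skipped.
3 of 6 scheduled.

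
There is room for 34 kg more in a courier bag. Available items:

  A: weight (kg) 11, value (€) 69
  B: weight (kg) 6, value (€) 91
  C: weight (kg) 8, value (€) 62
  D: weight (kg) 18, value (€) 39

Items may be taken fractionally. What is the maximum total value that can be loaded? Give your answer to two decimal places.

241.50

Sort by value per unit weight and fill in that order.
Order: B (91/6=15.17) > C (62/8=7.75) > A (69/11=6.27) > D (39/18=2.17)
Fill: take B (6 @ 91) → take C (8 @ 62) → take A (11 @ 69) → take 9/18 of D → 19.50; 34/34 used.
Total value = 241.50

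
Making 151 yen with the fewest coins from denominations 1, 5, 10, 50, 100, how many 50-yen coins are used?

1

151 − 1×100→51 − 1×50→1 − 1×1→0
Count of 50: 1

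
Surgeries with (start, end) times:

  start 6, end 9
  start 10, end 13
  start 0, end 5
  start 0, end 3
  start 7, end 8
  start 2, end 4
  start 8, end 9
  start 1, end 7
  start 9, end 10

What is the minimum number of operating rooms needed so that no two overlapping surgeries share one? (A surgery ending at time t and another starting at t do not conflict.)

4

The answer is the maximum number of intervals overlapping at any instant.
starts: [0, 0, 1, 2, 6, 7, 8, 9, 10]
ends:   [3, 4, 5, 7, 8, 9, 9, 10, 13]
s0→1 s0→2 s1→3 s2→4  — peak 4.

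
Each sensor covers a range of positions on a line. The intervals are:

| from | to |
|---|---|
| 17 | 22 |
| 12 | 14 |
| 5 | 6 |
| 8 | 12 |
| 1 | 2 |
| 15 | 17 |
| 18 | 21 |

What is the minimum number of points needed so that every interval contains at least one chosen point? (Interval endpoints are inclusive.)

Sort by right endpoint; whenever an interval is uncovered, place a point at its right end.
By right end: [1,2]  [5,6]  [8,12]  [12,14]  [15,17]  [18,21]  [17,22]
[1,2] uncovered → point at 2; [5,6] uncovered → point at 6; [8,12] uncovered → point at 12; [15,17] uncovered → point at 17; [18,21] uncovered → point at 21.
Points: 2, 6, 12, 17, 21 (5 total).

5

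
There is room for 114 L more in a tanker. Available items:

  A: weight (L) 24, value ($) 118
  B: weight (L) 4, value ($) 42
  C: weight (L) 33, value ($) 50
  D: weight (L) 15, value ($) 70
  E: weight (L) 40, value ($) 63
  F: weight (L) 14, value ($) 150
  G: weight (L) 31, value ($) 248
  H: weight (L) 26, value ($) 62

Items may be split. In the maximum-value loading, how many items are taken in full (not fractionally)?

6

Sort by value per unit weight and fill in that order.
Ratios (sorted): F 10.71, B 10.50, G 8.00, A 4.92, D 4.67, H 2.38, E 1.57, C 1.52
take F (14 @ 150); take B (4 @ 42); take G (31 @ 248); take A (24 @ 118); take D (15 @ 70); take H (26 @ 62). Capacity used 114/114.
6 item(s) taken whole.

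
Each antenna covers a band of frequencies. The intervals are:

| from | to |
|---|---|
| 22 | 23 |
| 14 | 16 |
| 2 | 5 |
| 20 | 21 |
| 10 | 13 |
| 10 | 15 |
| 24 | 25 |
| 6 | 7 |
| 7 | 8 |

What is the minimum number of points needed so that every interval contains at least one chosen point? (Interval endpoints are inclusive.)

Sort by right endpoint; whenever an interval is uncovered, place a point at its right end.
By right end: [2,5]  [6,7]  [7,8]  [10,13]  [10,15]  [14,16]  [20,21]  [22,23]  [24,25]
[2,5] uncovered → point at 5; [6,7] uncovered → point at 7; [10,13] uncovered → point at 13; [14,16] uncovered → point at 16; [20,21] uncovered → point at 21; [22,23] uncovered → point at 23; [24,25] uncovered → point at 25.
Points: 5, 7, 13, 16, 21, 23, 25 (7 total).

7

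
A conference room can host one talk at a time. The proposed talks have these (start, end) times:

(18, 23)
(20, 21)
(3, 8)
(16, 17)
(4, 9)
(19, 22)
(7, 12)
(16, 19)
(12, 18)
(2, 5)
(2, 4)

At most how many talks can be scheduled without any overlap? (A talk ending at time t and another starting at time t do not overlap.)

By end time: (2,4), (2,5), (3,8), (4,9), (7,12), (16,17), (12,18), (16,19), (20,21), (19,22), (18,23).
Pick (2,4); next start ≥ 4 → (4,9); next start ≥ 9 → (16,17); next start ≥ 17 → (20,21).
Selected 4 talks.

4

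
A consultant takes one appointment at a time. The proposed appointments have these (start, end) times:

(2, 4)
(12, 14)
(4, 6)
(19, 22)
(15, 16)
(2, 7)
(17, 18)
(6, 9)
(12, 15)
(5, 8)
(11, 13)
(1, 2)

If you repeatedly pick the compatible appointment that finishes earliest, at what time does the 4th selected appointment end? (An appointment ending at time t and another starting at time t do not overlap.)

Sort by end time and greedily take each interval whose start is ≥ the last chosen end.
Sorted by end: (1,2)  (2,4)  (4,6)  (2,7)  (5,8)  (6,9)  (11,13)  (12,14)  (12,15)  (15,16)  (17,18)  (19,22)
take (1,2); take (2,4); take (4,6); take (6,9); take (11,13); skip (12,14); take (15,16); take (17,18); take (19,22).
Selected: (1,2) (2,4) (4,6) (6,9) (11,13) (15,16) (17,18) (19,22)

9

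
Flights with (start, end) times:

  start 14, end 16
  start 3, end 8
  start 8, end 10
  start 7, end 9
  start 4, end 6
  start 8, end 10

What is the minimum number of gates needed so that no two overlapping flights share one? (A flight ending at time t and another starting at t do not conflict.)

starts: [3, 4, 7, 8, 8, 14]
ends:   [6, 8, 9, 10, 10, 16]
s3→1 s4→2 e6→1 s7→2 e8→1 s8→2 s8→3  — peak 3.

3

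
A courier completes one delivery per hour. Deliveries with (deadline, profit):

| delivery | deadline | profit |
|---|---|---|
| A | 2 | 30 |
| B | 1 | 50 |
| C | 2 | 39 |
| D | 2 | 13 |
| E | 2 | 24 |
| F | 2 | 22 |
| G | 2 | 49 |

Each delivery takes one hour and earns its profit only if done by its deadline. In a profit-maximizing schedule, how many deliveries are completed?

2

Take jobs in profit order; each goes to the latest open slot no later than its deadline.
Profit order: B=50 G=49 C=39 A=30 E=24 F=22 D=13
Assign: B→slot 1, G→slot 2, C skipped, A skipped, E skipped, F skipped, D skipped.
Slots: [1:B] [2:G]
2 of 7 scheduled.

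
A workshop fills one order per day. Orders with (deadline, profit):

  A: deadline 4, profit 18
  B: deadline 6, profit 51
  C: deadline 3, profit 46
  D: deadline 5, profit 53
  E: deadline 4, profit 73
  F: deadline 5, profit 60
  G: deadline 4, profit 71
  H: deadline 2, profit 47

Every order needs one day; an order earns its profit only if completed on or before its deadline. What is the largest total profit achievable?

Profit order: E=73 G=71 F=60 D=53 B=51 H=47 C=46 A=18
Assign: E→slot 4, G→slot 3, F→slot 5, D→slot 2, B→slot 6, H→slot 1, C skipped, A skipped.
Slots: [1:H] [2:D] [3:G] [4:E] [5:F] [6:B]
Profit = 47 + 53 + 71 + 73 + 60 + 51 = 355

355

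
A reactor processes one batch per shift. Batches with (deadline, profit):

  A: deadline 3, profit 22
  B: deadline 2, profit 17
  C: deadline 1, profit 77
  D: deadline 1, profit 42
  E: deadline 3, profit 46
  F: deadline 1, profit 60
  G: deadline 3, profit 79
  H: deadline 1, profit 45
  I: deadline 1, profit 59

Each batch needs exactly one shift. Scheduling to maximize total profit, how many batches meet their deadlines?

3

Profit order: G=79 C=77 F=60 I=59 E=46 H=45 D=42 A=22 B=17
Assign: G→slot 3, C→slot 1, F skipped, I skipped, E→slot 2, H skipped, D skipped, A skipped, B skipped.
Slots: [1:C] [2:E] [3:G]
3 of 9 scheduled.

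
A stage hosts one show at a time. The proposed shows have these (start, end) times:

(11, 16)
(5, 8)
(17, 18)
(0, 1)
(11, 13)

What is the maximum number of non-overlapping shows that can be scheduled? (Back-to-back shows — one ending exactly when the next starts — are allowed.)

4

Greedy by earliest finish: after sorting by end time, pick each interval compatible with the last pick.
By end time: (0,1), (5,8), (11,13), (11,16), (17,18).
Pick (0,1); next start ≥ 1 → (5,8); next start ≥ 8 → (11,13); next start ≥ 13 → (17,18).
Selected 4 shows.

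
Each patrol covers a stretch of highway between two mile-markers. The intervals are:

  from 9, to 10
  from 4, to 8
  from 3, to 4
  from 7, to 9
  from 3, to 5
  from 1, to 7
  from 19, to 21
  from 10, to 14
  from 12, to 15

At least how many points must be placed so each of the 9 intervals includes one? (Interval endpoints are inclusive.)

Sort by right endpoint; whenever an interval is uncovered, place a point at its right end.
Sorted: [3,4] [3,5] [1,7] [4,8] [7,9] [9,10] [10,14] [12,15] [19,21]
{[3,4],[3,5],[1,7],[4,8]} hit by 4; {[7,9],[9,10]} hit by 9; {[10,14],[12,15]} hit by 14; {[19,21]} hit by 21.
Points: 4, 9, 14, 21 (4 total).

4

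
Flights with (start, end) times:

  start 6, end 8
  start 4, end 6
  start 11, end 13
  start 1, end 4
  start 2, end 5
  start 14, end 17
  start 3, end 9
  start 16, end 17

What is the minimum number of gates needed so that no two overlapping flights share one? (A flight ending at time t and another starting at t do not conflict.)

The answer is the maximum number of intervals overlapping at any instant.
Events (time:±→running): 1:+→1 2:+→2 3:+→3 … peak 3.

3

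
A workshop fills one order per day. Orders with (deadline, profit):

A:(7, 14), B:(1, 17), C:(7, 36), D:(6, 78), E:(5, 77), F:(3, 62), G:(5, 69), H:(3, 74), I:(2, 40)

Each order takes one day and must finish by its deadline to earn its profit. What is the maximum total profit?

Take jobs in profit order; each goes to the latest open slot no later than its deadline.
Profit order: D=78 E=77 H=74 G=69 F=62 I=40 C=36 B=17 A=14
Assign: D→slot 6, E→slot 5, H→slot 3, G→slot 4, F→slot 2, I→slot 1, C→slot 7, B skipped, A skipped.
Slots: [1:I] [2:F] [3:H] [4:G] [5:E] [6:D] [7:C]
Profit = 40 + 62 + 74 + 69 + 77 + 78 + 36 = 436

436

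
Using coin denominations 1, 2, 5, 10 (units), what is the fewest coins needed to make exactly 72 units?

8

Greedy: take as many of the largest coin as possible, then repeat with the remainder.
72 − 7×10→2 − 1×2→0
Total coins = 7 + 1 = 8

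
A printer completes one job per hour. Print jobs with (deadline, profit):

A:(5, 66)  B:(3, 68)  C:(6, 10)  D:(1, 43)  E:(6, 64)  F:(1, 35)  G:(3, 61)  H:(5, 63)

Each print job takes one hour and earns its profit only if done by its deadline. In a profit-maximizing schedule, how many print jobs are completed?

6

Take jobs in profit order; each goes to the latest open slot no later than its deadline.
By profit: B(d3,68), A(d5,66), E(d6,64), H(d5,63), G(d3,61), D(d1,43), F(d1,35), C(d6,10)
B→slot 3; A→slot 5; E→slot 6; H→slot 4; G→slot 2; D→slot 1; F skipped; C skipped.
6 of 8 scheduled.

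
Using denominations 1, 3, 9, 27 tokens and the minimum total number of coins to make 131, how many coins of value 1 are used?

2

131 = 4×27 + 2×9 + 1×3 + 2×1
Count of 1: 2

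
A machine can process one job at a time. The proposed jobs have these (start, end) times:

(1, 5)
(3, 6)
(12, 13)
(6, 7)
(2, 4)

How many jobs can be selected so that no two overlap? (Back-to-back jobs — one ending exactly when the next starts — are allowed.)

Sorted by end: (2,4)  (1,5)  (3,6)  (6,7)  (12,13)
take (2,4); take (6,7); take (12,13).
Selected 3 jobs.

3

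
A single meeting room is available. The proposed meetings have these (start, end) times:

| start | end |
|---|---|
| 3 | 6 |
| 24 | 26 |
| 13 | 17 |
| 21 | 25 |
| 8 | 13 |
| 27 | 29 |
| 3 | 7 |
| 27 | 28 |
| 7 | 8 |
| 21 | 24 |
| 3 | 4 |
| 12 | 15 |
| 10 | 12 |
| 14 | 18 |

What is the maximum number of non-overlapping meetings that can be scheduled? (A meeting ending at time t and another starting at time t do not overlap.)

Sorted by end: (3,4)  (3,6)  (3,7)  (7,8)  (10,12)  (8,13)  (12,15)  (13,17)  (14,18)  (21,24)  (21,25)  (24,26)  (27,28)  (27,29)
take (3,4); take (7,8); take (10,12); skip (8,13); take (12,15); skip (14,18); take (21,24); take (24,26); take (27,28).
Selected 7 meetings.

7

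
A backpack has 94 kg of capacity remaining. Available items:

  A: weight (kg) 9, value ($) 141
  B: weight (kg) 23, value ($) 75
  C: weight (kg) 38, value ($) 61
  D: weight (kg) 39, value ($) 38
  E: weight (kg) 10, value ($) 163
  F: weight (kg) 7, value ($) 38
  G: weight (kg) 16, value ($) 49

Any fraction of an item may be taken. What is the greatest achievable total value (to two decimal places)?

Order: E (163/10=16.30) > A (141/9=15.67) > F (38/7=5.43) > B (75/23=3.26) > G (49/16=3.06) > C (61/38=1.61) > D (38/39=0.97)
Fill: take E (10 @ 163) → take A (9 @ 141) → take F (7 @ 38) → take B (23 @ 75) → take G (16 @ 49) → take 29/38 of C → 46.55; 94/94 used.
Total value = 512.55

512.55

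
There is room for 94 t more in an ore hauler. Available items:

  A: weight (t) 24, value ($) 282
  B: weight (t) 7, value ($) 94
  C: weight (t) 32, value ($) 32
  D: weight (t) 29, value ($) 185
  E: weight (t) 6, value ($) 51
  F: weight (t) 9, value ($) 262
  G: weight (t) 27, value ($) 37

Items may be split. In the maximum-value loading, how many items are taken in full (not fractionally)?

Order: F (262/9=29.11) > B (94/7=13.43) > A (282/24=11.75) > E (51/6=8.50) > D (185/29=6.38) > G (37/27=1.37) > C (32/32=1.00)
Fill: take F (9 @ 262) → take B (7 @ 94) → take A (24 @ 282) → take E (6 @ 51) → take D (29 @ 185) → take 19/27 of G → 26.04; 94/94 used.
5 item(s) taken whole; one partial (take 19/27 of G).

5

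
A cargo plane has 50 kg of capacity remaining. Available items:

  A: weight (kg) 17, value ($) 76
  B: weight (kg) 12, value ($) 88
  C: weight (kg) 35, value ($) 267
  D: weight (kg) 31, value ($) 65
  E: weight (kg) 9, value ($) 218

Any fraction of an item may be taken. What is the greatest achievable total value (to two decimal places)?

529.00

Sort by value per unit weight and fill in that order.
Ratios (sorted): E 24.22, C 7.63, B 7.33, A 4.47, D 2.10
take E (9 @ 218); take C (35 @ 267); take 6/12 of B → 44.00. Capacity used 50/50.
Total value = 529.00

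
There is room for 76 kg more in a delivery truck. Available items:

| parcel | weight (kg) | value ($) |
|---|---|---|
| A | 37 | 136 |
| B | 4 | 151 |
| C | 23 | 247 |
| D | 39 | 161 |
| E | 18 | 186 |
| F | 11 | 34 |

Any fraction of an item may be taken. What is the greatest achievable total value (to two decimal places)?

711.97

Sort by value per unit weight and fill in that order.
Ratios (sorted): B 37.75, C 10.74, E 10.33, D 4.13, A 3.68, F 3.09
take B (4 @ 151); take C (23 @ 247); take E (18 @ 186); take 31/39 of D → 127.97. Capacity used 76/76.
Total value = 711.97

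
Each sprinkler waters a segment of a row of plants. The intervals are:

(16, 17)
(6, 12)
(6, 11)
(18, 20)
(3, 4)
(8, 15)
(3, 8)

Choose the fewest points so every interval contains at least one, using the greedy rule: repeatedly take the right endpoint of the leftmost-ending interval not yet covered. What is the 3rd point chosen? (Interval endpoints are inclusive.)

17

By right end: [3,4]  [3,8]  [6,11]  [6,12]  [8,15]  [16,17]  [18,20]
[3,4] uncovered → point at 4; [6,11] uncovered → point at 11; [16,17] uncovered → point at 17; [18,20] uncovered → point at 20.
Points: 4, 11, 17, 20 (4 total).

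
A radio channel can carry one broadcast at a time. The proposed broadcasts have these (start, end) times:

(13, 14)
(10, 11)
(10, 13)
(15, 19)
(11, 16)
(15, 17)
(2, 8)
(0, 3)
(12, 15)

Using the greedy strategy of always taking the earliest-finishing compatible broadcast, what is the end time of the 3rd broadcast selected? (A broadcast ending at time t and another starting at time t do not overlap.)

14

Greedy by earliest finish: after sorting by end time, pick each interval compatible with the last pick.
Sorted by end: (0,3)  (2,8)  (10,11)  (10,13)  (13,14)  (12,15)  (11,16)  (15,17)  (15,19)
take (0,3); skip (2,8); take (10,11); take (13,14); take (15,17).
Selected: (0,3) (10,11) (13,14) (15,17)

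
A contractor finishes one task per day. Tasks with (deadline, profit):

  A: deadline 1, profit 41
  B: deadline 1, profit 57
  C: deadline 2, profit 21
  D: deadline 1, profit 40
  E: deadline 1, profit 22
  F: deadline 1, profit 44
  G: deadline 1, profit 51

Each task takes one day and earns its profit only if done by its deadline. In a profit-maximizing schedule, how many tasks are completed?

Take jobs in profit order; each goes to the latest open slot no later than its deadline.
Profit order: B=57 G=51 F=44 A=41 D=40 E=22 C=21
Assign: B→slot 1, G skipped, F skipped, A skipped, D skipped, E skipped, C→slot 2.
Slots: [1:B] [2:C]
2 of 7 scheduled.

2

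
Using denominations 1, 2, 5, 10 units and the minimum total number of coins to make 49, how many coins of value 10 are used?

49 = 4×10 + 1×5 + 2×2
Count of 10: 4

4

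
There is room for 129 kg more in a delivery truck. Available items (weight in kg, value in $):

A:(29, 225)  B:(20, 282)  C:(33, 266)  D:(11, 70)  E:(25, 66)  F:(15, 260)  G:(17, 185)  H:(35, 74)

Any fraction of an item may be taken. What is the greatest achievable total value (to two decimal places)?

1298.56

Order: F (260/15=17.33) > B (282/20=14.10) > G (185/17=10.88) > C (266/33=8.06) > A (225/29=7.76) > D (70/11=6.36) > E (66/25=2.64) > H (74/35=2.11)
Fill: take F (15 @ 260) → take B (20 @ 282) → take G (17 @ 185) → take C (33 @ 266) → take A (29 @ 225) → take D (11 @ 70) → take 4/25 of E → 10.56; 129/129 used.
Total value = 1298.56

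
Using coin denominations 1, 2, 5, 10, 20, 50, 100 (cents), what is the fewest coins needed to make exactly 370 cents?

5

Use the largest denomination that fits, subtract, and repeat.
370 − 3×100→70 − 1×50→20 − 1×20→0
Total coins = 3 + 1 + 1 = 5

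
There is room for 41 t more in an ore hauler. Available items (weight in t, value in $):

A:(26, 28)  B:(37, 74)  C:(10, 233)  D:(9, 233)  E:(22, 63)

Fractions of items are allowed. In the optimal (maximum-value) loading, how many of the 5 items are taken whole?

3

Greedy by value/weight ratio, highest first.
Order: D (233/9=25.89) > C (233/10=23.30) > E (63/22=2.86) > B (74/37=2.00) > A (28/26=1.08)
Fill: take D (9 @ 233) → take C (10 @ 233) → take E (22 @ 63); 41/41 used.
3 item(s) taken whole.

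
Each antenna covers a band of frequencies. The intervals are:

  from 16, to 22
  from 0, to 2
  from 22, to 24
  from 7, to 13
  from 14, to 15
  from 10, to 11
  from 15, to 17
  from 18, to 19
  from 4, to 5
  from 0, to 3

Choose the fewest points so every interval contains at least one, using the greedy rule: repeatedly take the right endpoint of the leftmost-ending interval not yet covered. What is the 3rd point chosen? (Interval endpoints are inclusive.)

11

Sort by right endpoint; whenever an interval is uncovered, place a point at its right end.
Sorted: [0,2] [0,3] [4,5] [10,11] [7,13] [14,15] [15,17] [18,19] [16,22] [22,24]
{[0,2],[0,3]} hit by 2; {[4,5]} hit by 5; {[10,11],[7,13]} hit by 11; {[14,15],[15,17]} hit by 15; {[18,19],[16,22]} hit by 19; {[22,24]} hit by 24.
Points: 2, 5, 11, 15, 19, 24 (6 total).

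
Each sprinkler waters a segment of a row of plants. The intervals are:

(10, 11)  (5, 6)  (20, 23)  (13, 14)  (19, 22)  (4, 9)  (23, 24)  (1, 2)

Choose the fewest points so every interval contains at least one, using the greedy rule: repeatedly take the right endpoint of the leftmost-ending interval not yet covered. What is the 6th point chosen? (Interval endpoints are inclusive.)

Sorted: [1,2] [5,6] [4,9] [10,11] [13,14] [19,22] [20,23] [23,24]
{[1,2]} hit by 2; {[5,6],[4,9]} hit by 6; {[10,11]} hit by 11; {[13,14]} hit by 14; {[19,22],[20,23]} hit by 22; {[23,24]} hit by 24.
Points: 2, 6, 11, 14, 22, 24 (6 total).

24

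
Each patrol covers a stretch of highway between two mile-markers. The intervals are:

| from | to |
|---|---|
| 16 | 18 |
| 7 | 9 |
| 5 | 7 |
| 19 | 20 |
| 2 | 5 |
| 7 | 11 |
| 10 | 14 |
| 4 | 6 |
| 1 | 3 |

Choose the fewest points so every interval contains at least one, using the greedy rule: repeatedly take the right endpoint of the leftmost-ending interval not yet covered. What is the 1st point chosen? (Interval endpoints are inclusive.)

3

Sorted: [1,3] [2,5] [4,6] [5,7] [7,9] [7,11] [10,14] [16,18] [19,20]
{[1,3],[2,5]} hit by 3; {[4,6],[5,7]} hit by 6; {[7,9],[7,11]} hit by 9; {[10,14]} hit by 14; {[16,18]} hit by 18; {[19,20]} hit by 20.
Points: 3, 6, 9, 14, 18, 20 (6 total).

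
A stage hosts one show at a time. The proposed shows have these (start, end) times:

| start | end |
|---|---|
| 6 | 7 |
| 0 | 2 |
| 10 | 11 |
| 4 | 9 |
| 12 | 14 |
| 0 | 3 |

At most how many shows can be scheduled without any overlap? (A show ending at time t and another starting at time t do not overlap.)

Order by finish time; keep every interval that doesn't clash with the previous kept one.
By end time: (0,2), (0,3), (6,7), (4,9), (10,11), (12,14).
Pick (0,2); next start ≥ 2 → (6,7); next start ≥ 7 → (10,11); next start ≥ 11 → (12,14).
Selected 4 shows.

4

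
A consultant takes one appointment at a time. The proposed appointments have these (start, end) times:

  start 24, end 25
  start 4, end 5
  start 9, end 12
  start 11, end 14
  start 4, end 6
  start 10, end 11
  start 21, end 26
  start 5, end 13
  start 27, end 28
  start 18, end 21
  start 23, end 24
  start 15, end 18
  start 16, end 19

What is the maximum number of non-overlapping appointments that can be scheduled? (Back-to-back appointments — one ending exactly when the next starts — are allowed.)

8

Sort by end time and greedily take each interval whose start is ≥ the last chosen end.
Sorted by end: (4,5)  (4,6)  (10,11)  (9,12)  (5,13)  (11,14)  (15,18)  (16,19)  (18,21)  (23,24)  (24,25)  (21,26)  (27,28)
take (4,5); skip (4,6); take (10,11); take (11,14); take (15,18); skip (16,19); take (18,21); take (23,24); take (24,25); skip (21,26); take (27,28).
Selected 8 appointments.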